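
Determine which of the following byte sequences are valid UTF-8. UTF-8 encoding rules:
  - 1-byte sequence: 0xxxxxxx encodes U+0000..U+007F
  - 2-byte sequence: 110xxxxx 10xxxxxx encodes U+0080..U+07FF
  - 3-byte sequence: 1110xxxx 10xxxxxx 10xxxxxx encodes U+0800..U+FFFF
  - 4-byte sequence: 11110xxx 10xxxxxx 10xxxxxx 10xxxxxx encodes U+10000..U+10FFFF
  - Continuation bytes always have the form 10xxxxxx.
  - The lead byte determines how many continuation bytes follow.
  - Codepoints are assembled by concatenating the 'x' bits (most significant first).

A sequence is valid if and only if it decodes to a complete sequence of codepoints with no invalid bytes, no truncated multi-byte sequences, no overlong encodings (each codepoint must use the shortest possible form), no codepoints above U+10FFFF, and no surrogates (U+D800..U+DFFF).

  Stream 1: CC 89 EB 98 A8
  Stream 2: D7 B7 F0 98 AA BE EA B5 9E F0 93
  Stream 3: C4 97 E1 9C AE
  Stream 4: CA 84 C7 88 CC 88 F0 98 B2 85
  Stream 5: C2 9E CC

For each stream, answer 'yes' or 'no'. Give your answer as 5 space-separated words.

Answer: yes no yes yes no

Derivation:
Stream 1: decodes cleanly. VALID
Stream 2: error at byte offset 11. INVALID
Stream 3: decodes cleanly. VALID
Stream 4: decodes cleanly. VALID
Stream 5: error at byte offset 3. INVALID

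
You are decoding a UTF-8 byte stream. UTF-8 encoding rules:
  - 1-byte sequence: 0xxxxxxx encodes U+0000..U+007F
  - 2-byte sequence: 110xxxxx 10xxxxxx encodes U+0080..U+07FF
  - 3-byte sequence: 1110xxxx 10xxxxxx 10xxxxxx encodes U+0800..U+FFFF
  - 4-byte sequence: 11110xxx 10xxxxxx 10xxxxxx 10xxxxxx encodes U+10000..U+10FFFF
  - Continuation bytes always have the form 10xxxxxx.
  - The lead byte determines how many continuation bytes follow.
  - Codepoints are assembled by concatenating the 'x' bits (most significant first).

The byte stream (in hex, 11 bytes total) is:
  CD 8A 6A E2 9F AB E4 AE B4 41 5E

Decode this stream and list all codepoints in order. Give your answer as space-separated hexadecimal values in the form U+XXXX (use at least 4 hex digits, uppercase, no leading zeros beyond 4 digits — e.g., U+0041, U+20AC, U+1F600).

Answer: U+034A U+006A U+27EB U+4BB4 U+0041 U+005E

Derivation:
Byte[0]=CD: 2-byte lead, need 1 cont bytes. acc=0xD
Byte[1]=8A: continuation. acc=(acc<<6)|0x0A=0x34A
Completed: cp=U+034A (starts at byte 0)
Byte[2]=6A: 1-byte ASCII. cp=U+006A
Byte[3]=E2: 3-byte lead, need 2 cont bytes. acc=0x2
Byte[4]=9F: continuation. acc=(acc<<6)|0x1F=0x9F
Byte[5]=AB: continuation. acc=(acc<<6)|0x2B=0x27EB
Completed: cp=U+27EB (starts at byte 3)
Byte[6]=E4: 3-byte lead, need 2 cont bytes. acc=0x4
Byte[7]=AE: continuation. acc=(acc<<6)|0x2E=0x12E
Byte[8]=B4: continuation. acc=(acc<<6)|0x34=0x4BB4
Completed: cp=U+4BB4 (starts at byte 6)
Byte[9]=41: 1-byte ASCII. cp=U+0041
Byte[10]=5E: 1-byte ASCII. cp=U+005E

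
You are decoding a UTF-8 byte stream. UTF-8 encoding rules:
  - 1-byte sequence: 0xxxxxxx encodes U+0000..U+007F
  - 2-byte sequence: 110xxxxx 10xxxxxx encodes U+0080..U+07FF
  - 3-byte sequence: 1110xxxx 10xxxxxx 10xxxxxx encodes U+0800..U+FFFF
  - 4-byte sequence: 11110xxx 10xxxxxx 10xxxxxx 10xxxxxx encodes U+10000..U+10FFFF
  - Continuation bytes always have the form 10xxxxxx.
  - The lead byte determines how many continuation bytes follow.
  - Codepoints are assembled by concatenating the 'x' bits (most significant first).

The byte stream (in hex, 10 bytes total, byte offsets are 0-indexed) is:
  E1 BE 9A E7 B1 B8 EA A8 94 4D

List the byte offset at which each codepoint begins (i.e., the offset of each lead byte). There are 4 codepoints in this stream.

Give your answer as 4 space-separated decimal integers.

Byte[0]=E1: 3-byte lead, need 2 cont bytes. acc=0x1
Byte[1]=BE: continuation. acc=(acc<<6)|0x3E=0x7E
Byte[2]=9A: continuation. acc=(acc<<6)|0x1A=0x1F9A
Completed: cp=U+1F9A (starts at byte 0)
Byte[3]=E7: 3-byte lead, need 2 cont bytes. acc=0x7
Byte[4]=B1: continuation. acc=(acc<<6)|0x31=0x1F1
Byte[5]=B8: continuation. acc=(acc<<6)|0x38=0x7C78
Completed: cp=U+7C78 (starts at byte 3)
Byte[6]=EA: 3-byte lead, need 2 cont bytes. acc=0xA
Byte[7]=A8: continuation. acc=(acc<<6)|0x28=0x2A8
Byte[8]=94: continuation. acc=(acc<<6)|0x14=0xAA14
Completed: cp=U+AA14 (starts at byte 6)
Byte[9]=4D: 1-byte ASCII. cp=U+004D

Answer: 0 3 6 9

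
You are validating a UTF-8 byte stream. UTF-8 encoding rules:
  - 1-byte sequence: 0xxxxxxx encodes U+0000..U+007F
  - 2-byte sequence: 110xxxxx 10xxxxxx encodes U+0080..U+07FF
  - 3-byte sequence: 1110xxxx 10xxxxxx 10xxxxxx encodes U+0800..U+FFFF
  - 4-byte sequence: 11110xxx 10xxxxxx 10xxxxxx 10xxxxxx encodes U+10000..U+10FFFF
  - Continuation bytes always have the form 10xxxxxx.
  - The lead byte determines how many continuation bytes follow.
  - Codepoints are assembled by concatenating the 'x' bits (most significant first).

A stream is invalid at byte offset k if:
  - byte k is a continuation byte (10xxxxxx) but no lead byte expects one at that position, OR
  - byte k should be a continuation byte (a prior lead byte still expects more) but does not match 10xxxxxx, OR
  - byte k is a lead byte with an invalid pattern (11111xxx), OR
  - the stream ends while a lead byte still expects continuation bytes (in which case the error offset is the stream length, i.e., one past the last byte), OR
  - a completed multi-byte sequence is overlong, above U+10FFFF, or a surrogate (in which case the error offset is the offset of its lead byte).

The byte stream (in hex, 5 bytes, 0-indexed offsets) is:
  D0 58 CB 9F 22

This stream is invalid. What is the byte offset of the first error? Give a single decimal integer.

Answer: 1

Derivation:
Byte[0]=D0: 2-byte lead, need 1 cont bytes. acc=0x10
Byte[1]=58: expected 10xxxxxx continuation. INVALID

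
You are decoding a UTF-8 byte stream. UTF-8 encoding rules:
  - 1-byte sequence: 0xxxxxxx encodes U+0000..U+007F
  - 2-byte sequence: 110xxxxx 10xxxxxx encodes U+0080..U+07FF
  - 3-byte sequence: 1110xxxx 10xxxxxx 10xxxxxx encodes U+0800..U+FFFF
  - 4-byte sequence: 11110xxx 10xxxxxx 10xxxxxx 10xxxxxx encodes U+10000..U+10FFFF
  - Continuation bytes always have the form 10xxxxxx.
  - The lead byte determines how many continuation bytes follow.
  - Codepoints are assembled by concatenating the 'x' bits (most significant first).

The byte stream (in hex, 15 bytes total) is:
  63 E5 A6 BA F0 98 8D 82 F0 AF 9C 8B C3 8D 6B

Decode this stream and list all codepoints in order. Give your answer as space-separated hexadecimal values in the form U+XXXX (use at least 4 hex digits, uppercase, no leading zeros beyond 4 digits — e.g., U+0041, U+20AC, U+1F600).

Answer: U+0063 U+59BA U+18342 U+2F70B U+00CD U+006B

Derivation:
Byte[0]=63: 1-byte ASCII. cp=U+0063
Byte[1]=E5: 3-byte lead, need 2 cont bytes. acc=0x5
Byte[2]=A6: continuation. acc=(acc<<6)|0x26=0x166
Byte[3]=BA: continuation. acc=(acc<<6)|0x3A=0x59BA
Completed: cp=U+59BA (starts at byte 1)
Byte[4]=F0: 4-byte lead, need 3 cont bytes. acc=0x0
Byte[5]=98: continuation. acc=(acc<<6)|0x18=0x18
Byte[6]=8D: continuation. acc=(acc<<6)|0x0D=0x60D
Byte[7]=82: continuation. acc=(acc<<6)|0x02=0x18342
Completed: cp=U+18342 (starts at byte 4)
Byte[8]=F0: 4-byte lead, need 3 cont bytes. acc=0x0
Byte[9]=AF: continuation. acc=(acc<<6)|0x2F=0x2F
Byte[10]=9C: continuation. acc=(acc<<6)|0x1C=0xBDC
Byte[11]=8B: continuation. acc=(acc<<6)|0x0B=0x2F70B
Completed: cp=U+2F70B (starts at byte 8)
Byte[12]=C3: 2-byte lead, need 1 cont bytes. acc=0x3
Byte[13]=8D: continuation. acc=(acc<<6)|0x0D=0xCD
Completed: cp=U+00CD (starts at byte 12)
Byte[14]=6B: 1-byte ASCII. cp=U+006B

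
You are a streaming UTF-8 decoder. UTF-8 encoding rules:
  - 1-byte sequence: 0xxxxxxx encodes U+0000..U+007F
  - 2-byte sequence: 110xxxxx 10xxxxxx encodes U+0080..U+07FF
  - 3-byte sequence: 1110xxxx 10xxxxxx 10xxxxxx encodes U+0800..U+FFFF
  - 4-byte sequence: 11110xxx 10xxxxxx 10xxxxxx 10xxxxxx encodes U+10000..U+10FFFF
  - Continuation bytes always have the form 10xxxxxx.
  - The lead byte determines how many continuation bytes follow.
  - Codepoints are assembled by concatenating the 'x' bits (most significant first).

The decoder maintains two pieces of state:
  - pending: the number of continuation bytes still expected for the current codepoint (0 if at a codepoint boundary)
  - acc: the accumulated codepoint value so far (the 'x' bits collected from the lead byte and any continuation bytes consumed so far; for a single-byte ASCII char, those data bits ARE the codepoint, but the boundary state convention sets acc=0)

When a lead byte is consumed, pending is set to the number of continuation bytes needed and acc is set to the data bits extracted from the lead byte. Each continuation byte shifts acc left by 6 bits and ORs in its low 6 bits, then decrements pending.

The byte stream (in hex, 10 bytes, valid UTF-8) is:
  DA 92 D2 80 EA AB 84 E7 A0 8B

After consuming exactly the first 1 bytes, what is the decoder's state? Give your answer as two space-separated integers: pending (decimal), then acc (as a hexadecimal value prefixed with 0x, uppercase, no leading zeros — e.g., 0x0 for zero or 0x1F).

Answer: 1 0x1A

Derivation:
Byte[0]=DA: 2-byte lead. pending=1, acc=0x1A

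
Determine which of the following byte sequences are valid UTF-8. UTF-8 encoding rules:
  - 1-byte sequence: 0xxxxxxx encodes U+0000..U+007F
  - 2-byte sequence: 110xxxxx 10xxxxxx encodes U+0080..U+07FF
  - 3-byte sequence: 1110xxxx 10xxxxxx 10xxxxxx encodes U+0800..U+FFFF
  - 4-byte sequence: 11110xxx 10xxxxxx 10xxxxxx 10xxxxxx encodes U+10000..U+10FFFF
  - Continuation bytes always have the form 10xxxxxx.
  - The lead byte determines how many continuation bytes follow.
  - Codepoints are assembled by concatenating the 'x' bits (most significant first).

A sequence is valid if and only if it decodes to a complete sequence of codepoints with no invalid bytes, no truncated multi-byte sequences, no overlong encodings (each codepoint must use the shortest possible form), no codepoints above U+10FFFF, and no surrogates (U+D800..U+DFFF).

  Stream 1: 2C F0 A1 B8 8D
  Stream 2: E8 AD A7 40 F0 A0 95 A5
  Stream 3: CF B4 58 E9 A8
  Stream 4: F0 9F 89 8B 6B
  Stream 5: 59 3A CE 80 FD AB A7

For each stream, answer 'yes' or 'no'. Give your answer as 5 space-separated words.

Stream 1: decodes cleanly. VALID
Stream 2: decodes cleanly. VALID
Stream 3: error at byte offset 5. INVALID
Stream 4: decodes cleanly. VALID
Stream 5: error at byte offset 4. INVALID

Answer: yes yes no yes no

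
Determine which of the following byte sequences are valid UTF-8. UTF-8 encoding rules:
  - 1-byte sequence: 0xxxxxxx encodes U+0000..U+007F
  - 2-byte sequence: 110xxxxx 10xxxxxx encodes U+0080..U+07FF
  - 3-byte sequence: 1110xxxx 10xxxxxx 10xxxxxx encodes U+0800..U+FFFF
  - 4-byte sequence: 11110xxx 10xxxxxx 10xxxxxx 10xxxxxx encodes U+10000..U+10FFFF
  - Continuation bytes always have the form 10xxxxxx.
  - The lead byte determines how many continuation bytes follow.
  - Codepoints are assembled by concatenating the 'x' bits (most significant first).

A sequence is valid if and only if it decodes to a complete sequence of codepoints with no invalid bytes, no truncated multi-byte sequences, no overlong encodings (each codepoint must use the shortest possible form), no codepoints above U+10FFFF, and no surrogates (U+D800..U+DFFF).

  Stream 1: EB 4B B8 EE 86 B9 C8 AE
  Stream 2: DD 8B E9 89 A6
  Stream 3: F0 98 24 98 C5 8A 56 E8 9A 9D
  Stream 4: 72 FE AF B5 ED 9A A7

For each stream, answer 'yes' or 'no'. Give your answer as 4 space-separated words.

Stream 1: error at byte offset 1. INVALID
Stream 2: decodes cleanly. VALID
Stream 3: error at byte offset 2. INVALID
Stream 4: error at byte offset 1. INVALID

Answer: no yes no no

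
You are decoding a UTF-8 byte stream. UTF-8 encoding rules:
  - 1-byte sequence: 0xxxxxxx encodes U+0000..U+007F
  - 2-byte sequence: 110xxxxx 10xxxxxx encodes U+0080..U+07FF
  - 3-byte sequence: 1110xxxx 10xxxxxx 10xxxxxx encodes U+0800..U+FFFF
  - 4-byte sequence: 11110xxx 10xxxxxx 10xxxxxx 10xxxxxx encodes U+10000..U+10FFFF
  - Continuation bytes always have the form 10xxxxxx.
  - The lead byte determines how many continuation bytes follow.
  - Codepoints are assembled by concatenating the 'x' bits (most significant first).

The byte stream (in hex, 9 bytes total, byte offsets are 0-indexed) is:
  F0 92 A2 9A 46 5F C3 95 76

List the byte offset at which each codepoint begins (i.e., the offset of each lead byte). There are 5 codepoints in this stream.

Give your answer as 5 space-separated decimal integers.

Answer: 0 4 5 6 8

Derivation:
Byte[0]=F0: 4-byte lead, need 3 cont bytes. acc=0x0
Byte[1]=92: continuation. acc=(acc<<6)|0x12=0x12
Byte[2]=A2: continuation. acc=(acc<<6)|0x22=0x4A2
Byte[3]=9A: continuation. acc=(acc<<6)|0x1A=0x1289A
Completed: cp=U+1289A (starts at byte 0)
Byte[4]=46: 1-byte ASCII. cp=U+0046
Byte[5]=5F: 1-byte ASCII. cp=U+005F
Byte[6]=C3: 2-byte lead, need 1 cont bytes. acc=0x3
Byte[7]=95: continuation. acc=(acc<<6)|0x15=0xD5
Completed: cp=U+00D5 (starts at byte 6)
Byte[8]=76: 1-byte ASCII. cp=U+0076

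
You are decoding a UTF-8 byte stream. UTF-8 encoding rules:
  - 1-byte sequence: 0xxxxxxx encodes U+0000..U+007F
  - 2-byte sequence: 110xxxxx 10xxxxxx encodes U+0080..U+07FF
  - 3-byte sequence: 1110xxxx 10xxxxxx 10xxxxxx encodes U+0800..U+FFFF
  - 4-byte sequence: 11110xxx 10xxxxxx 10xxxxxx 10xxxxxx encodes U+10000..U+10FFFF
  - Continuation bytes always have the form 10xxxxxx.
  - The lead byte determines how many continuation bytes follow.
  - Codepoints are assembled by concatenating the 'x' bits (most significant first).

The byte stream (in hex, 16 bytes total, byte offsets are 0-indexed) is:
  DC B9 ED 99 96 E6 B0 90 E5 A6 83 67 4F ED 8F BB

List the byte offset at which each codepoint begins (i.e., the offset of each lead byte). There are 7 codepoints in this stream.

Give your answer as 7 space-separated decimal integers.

Byte[0]=DC: 2-byte lead, need 1 cont bytes. acc=0x1C
Byte[1]=B9: continuation. acc=(acc<<6)|0x39=0x739
Completed: cp=U+0739 (starts at byte 0)
Byte[2]=ED: 3-byte lead, need 2 cont bytes. acc=0xD
Byte[3]=99: continuation. acc=(acc<<6)|0x19=0x359
Byte[4]=96: continuation. acc=(acc<<6)|0x16=0xD656
Completed: cp=U+D656 (starts at byte 2)
Byte[5]=E6: 3-byte lead, need 2 cont bytes. acc=0x6
Byte[6]=B0: continuation. acc=(acc<<6)|0x30=0x1B0
Byte[7]=90: continuation. acc=(acc<<6)|0x10=0x6C10
Completed: cp=U+6C10 (starts at byte 5)
Byte[8]=E5: 3-byte lead, need 2 cont bytes. acc=0x5
Byte[9]=A6: continuation. acc=(acc<<6)|0x26=0x166
Byte[10]=83: continuation. acc=(acc<<6)|0x03=0x5983
Completed: cp=U+5983 (starts at byte 8)
Byte[11]=67: 1-byte ASCII. cp=U+0067
Byte[12]=4F: 1-byte ASCII. cp=U+004F
Byte[13]=ED: 3-byte lead, need 2 cont bytes. acc=0xD
Byte[14]=8F: continuation. acc=(acc<<6)|0x0F=0x34F
Byte[15]=BB: continuation. acc=(acc<<6)|0x3B=0xD3FB
Completed: cp=U+D3FB (starts at byte 13)

Answer: 0 2 5 8 11 12 13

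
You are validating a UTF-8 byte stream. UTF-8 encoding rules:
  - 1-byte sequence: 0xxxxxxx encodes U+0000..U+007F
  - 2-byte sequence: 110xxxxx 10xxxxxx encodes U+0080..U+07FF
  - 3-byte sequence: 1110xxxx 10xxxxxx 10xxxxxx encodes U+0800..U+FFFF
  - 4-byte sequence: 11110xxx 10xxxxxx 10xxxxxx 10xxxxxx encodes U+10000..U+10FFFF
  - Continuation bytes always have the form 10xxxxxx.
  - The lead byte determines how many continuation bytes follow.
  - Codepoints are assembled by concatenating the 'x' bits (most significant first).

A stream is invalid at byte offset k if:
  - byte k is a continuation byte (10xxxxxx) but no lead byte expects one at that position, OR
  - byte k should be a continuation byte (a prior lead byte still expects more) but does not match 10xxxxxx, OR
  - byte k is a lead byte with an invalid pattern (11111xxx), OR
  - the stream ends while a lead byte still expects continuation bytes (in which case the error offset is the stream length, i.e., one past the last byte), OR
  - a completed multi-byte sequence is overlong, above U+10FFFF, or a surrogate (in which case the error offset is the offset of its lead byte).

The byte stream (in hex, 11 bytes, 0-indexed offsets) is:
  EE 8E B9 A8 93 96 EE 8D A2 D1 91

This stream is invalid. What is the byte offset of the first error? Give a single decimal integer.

Answer: 3

Derivation:
Byte[0]=EE: 3-byte lead, need 2 cont bytes. acc=0xE
Byte[1]=8E: continuation. acc=(acc<<6)|0x0E=0x38E
Byte[2]=B9: continuation. acc=(acc<<6)|0x39=0xE3B9
Completed: cp=U+E3B9 (starts at byte 0)
Byte[3]=A8: INVALID lead byte (not 0xxx/110x/1110/11110)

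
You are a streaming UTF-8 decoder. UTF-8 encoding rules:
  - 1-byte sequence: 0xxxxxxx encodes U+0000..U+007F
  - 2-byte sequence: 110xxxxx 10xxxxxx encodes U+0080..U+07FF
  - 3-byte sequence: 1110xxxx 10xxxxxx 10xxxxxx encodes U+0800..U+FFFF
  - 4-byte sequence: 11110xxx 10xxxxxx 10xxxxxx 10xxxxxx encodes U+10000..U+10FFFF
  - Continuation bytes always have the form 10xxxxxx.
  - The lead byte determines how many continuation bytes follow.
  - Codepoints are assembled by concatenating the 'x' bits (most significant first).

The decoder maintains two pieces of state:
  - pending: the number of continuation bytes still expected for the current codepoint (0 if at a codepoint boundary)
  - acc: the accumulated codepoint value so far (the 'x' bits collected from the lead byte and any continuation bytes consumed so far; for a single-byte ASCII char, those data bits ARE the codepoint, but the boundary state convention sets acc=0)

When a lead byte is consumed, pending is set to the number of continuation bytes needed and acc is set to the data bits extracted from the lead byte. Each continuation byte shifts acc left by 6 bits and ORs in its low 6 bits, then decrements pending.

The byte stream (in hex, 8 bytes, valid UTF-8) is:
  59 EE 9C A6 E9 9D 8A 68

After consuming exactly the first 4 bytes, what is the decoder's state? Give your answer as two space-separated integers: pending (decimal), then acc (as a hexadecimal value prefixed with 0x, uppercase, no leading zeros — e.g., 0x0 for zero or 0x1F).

Answer: 0 0xE726

Derivation:
Byte[0]=59: 1-byte. pending=0, acc=0x0
Byte[1]=EE: 3-byte lead. pending=2, acc=0xE
Byte[2]=9C: continuation. acc=(acc<<6)|0x1C=0x39C, pending=1
Byte[3]=A6: continuation. acc=(acc<<6)|0x26=0xE726, pending=0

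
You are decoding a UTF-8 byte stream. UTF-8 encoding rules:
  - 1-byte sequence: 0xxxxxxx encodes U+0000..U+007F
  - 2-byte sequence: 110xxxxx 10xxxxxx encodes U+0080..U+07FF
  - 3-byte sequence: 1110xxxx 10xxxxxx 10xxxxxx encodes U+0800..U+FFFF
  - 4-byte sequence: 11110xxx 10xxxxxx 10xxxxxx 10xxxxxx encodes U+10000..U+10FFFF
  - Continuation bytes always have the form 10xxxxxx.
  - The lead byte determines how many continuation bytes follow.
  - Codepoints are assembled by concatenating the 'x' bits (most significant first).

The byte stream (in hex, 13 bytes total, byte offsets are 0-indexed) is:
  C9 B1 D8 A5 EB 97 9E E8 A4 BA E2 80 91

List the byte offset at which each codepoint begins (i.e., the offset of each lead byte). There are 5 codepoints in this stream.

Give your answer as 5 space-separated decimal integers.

Byte[0]=C9: 2-byte lead, need 1 cont bytes. acc=0x9
Byte[1]=B1: continuation. acc=(acc<<6)|0x31=0x271
Completed: cp=U+0271 (starts at byte 0)
Byte[2]=D8: 2-byte lead, need 1 cont bytes. acc=0x18
Byte[3]=A5: continuation. acc=(acc<<6)|0x25=0x625
Completed: cp=U+0625 (starts at byte 2)
Byte[4]=EB: 3-byte lead, need 2 cont bytes. acc=0xB
Byte[5]=97: continuation. acc=(acc<<6)|0x17=0x2D7
Byte[6]=9E: continuation. acc=(acc<<6)|0x1E=0xB5DE
Completed: cp=U+B5DE (starts at byte 4)
Byte[7]=E8: 3-byte lead, need 2 cont bytes. acc=0x8
Byte[8]=A4: continuation. acc=(acc<<6)|0x24=0x224
Byte[9]=BA: continuation. acc=(acc<<6)|0x3A=0x893A
Completed: cp=U+893A (starts at byte 7)
Byte[10]=E2: 3-byte lead, need 2 cont bytes. acc=0x2
Byte[11]=80: continuation. acc=(acc<<6)|0x00=0x80
Byte[12]=91: continuation. acc=(acc<<6)|0x11=0x2011
Completed: cp=U+2011 (starts at byte 10)

Answer: 0 2 4 7 10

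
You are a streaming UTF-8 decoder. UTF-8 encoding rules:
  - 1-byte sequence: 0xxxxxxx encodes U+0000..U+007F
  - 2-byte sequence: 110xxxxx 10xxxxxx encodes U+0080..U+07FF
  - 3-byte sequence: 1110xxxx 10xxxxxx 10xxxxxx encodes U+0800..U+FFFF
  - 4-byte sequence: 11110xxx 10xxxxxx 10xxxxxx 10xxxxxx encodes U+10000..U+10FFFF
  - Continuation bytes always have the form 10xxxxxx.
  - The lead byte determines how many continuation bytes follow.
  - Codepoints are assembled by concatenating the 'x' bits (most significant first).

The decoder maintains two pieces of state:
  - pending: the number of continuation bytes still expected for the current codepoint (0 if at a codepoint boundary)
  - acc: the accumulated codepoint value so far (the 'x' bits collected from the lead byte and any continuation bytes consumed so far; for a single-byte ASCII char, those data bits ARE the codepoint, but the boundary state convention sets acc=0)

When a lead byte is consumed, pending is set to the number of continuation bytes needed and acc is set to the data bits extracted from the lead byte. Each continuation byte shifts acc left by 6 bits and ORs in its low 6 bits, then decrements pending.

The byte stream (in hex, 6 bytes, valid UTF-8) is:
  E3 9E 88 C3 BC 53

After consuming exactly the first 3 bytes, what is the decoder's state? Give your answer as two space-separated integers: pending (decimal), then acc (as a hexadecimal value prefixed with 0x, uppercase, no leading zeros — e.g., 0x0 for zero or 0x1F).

Byte[0]=E3: 3-byte lead. pending=2, acc=0x3
Byte[1]=9E: continuation. acc=(acc<<6)|0x1E=0xDE, pending=1
Byte[2]=88: continuation. acc=(acc<<6)|0x08=0x3788, pending=0

Answer: 0 0x3788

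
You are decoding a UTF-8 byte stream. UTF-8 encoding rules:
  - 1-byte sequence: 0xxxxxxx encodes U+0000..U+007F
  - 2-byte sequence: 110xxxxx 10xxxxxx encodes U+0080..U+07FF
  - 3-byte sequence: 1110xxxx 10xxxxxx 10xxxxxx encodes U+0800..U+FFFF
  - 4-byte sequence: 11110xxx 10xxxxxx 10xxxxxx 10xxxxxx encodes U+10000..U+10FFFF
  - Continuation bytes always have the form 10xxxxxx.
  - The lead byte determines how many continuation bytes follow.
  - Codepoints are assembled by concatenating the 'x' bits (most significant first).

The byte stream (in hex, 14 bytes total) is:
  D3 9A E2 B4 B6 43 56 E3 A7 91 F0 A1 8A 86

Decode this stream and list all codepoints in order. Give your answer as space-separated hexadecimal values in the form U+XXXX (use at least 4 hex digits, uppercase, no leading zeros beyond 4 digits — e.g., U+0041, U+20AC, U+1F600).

Answer: U+04DA U+2D36 U+0043 U+0056 U+39D1 U+21286

Derivation:
Byte[0]=D3: 2-byte lead, need 1 cont bytes. acc=0x13
Byte[1]=9A: continuation. acc=(acc<<6)|0x1A=0x4DA
Completed: cp=U+04DA (starts at byte 0)
Byte[2]=E2: 3-byte lead, need 2 cont bytes. acc=0x2
Byte[3]=B4: continuation. acc=(acc<<6)|0x34=0xB4
Byte[4]=B6: continuation. acc=(acc<<6)|0x36=0x2D36
Completed: cp=U+2D36 (starts at byte 2)
Byte[5]=43: 1-byte ASCII. cp=U+0043
Byte[6]=56: 1-byte ASCII. cp=U+0056
Byte[7]=E3: 3-byte lead, need 2 cont bytes. acc=0x3
Byte[8]=A7: continuation. acc=(acc<<6)|0x27=0xE7
Byte[9]=91: continuation. acc=(acc<<6)|0x11=0x39D1
Completed: cp=U+39D1 (starts at byte 7)
Byte[10]=F0: 4-byte lead, need 3 cont bytes. acc=0x0
Byte[11]=A1: continuation. acc=(acc<<6)|0x21=0x21
Byte[12]=8A: continuation. acc=(acc<<6)|0x0A=0x84A
Byte[13]=86: continuation. acc=(acc<<6)|0x06=0x21286
Completed: cp=U+21286 (starts at byte 10)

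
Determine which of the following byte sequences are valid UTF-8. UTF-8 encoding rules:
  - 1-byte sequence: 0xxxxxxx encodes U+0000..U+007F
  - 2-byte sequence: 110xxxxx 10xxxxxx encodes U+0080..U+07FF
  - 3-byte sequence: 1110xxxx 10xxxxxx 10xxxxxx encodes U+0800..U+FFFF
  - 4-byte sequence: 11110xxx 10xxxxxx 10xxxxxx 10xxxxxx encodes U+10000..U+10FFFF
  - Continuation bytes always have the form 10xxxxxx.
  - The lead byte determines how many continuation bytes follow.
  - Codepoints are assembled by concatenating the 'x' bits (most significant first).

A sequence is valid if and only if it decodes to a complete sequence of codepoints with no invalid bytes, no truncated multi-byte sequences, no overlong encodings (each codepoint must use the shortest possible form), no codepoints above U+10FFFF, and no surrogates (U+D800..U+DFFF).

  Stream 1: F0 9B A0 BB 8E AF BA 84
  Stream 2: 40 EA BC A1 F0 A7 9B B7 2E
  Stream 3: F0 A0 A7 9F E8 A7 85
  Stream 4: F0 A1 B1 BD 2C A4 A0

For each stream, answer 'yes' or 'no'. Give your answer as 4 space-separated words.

Answer: no yes yes no

Derivation:
Stream 1: error at byte offset 4. INVALID
Stream 2: decodes cleanly. VALID
Stream 3: decodes cleanly. VALID
Stream 4: error at byte offset 5. INVALID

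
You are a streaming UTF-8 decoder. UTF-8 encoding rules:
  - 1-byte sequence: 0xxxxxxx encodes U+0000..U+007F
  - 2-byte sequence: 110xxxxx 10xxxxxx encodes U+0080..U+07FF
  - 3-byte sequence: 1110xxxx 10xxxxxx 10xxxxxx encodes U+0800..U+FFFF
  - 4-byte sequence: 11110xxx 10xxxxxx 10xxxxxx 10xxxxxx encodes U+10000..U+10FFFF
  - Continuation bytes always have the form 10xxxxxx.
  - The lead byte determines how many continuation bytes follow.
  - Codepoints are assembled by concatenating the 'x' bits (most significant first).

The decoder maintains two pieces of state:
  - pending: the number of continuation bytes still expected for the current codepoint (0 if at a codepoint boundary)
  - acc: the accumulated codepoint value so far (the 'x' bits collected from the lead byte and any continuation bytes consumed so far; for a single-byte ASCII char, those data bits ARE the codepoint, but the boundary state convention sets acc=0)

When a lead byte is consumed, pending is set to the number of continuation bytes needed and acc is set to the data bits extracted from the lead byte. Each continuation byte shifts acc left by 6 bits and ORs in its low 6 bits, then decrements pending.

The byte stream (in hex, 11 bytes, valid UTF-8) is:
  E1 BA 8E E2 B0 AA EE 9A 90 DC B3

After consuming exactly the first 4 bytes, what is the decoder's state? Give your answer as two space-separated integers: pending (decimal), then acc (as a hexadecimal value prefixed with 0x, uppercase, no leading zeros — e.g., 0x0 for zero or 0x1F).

Byte[0]=E1: 3-byte lead. pending=2, acc=0x1
Byte[1]=BA: continuation. acc=(acc<<6)|0x3A=0x7A, pending=1
Byte[2]=8E: continuation. acc=(acc<<6)|0x0E=0x1E8E, pending=0
Byte[3]=E2: 3-byte lead. pending=2, acc=0x2

Answer: 2 0x2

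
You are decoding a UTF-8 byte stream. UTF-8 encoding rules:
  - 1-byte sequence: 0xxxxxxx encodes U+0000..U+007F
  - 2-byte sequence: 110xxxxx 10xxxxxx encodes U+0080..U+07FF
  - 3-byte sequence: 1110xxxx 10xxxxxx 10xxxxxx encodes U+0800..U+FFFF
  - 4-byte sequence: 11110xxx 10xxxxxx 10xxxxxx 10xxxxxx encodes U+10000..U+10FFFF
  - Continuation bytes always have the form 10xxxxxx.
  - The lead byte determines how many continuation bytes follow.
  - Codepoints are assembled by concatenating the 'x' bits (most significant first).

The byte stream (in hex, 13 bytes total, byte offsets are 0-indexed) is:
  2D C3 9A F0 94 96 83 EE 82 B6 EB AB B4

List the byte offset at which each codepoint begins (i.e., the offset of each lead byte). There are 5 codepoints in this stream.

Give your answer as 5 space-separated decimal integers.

Answer: 0 1 3 7 10

Derivation:
Byte[0]=2D: 1-byte ASCII. cp=U+002D
Byte[1]=C3: 2-byte lead, need 1 cont bytes. acc=0x3
Byte[2]=9A: continuation. acc=(acc<<6)|0x1A=0xDA
Completed: cp=U+00DA (starts at byte 1)
Byte[3]=F0: 4-byte lead, need 3 cont bytes. acc=0x0
Byte[4]=94: continuation. acc=(acc<<6)|0x14=0x14
Byte[5]=96: continuation. acc=(acc<<6)|0x16=0x516
Byte[6]=83: continuation. acc=(acc<<6)|0x03=0x14583
Completed: cp=U+14583 (starts at byte 3)
Byte[7]=EE: 3-byte lead, need 2 cont bytes. acc=0xE
Byte[8]=82: continuation. acc=(acc<<6)|0x02=0x382
Byte[9]=B6: continuation. acc=(acc<<6)|0x36=0xE0B6
Completed: cp=U+E0B6 (starts at byte 7)
Byte[10]=EB: 3-byte lead, need 2 cont bytes. acc=0xB
Byte[11]=AB: continuation. acc=(acc<<6)|0x2B=0x2EB
Byte[12]=B4: continuation. acc=(acc<<6)|0x34=0xBAF4
Completed: cp=U+BAF4 (starts at byte 10)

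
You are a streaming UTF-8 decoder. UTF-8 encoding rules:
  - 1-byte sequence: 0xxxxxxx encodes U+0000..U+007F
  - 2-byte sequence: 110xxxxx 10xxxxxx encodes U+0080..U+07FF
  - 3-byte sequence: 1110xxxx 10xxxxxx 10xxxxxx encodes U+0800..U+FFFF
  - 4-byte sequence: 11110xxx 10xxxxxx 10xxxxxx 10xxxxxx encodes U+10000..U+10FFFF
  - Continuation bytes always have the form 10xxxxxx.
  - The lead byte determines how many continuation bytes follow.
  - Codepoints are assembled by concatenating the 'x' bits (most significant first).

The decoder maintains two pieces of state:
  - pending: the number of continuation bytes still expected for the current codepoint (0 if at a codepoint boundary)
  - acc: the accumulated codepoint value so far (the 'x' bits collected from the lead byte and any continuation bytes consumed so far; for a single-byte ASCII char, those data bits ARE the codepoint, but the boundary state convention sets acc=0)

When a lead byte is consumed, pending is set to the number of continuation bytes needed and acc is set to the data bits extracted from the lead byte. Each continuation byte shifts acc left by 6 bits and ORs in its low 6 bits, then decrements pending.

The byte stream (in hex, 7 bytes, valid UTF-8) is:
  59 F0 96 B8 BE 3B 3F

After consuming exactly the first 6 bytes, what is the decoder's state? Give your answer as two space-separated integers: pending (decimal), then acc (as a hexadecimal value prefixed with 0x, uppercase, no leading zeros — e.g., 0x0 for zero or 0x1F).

Byte[0]=59: 1-byte. pending=0, acc=0x0
Byte[1]=F0: 4-byte lead. pending=3, acc=0x0
Byte[2]=96: continuation. acc=(acc<<6)|0x16=0x16, pending=2
Byte[3]=B8: continuation. acc=(acc<<6)|0x38=0x5B8, pending=1
Byte[4]=BE: continuation. acc=(acc<<6)|0x3E=0x16E3E, pending=0
Byte[5]=3B: 1-byte. pending=0, acc=0x0

Answer: 0 0x0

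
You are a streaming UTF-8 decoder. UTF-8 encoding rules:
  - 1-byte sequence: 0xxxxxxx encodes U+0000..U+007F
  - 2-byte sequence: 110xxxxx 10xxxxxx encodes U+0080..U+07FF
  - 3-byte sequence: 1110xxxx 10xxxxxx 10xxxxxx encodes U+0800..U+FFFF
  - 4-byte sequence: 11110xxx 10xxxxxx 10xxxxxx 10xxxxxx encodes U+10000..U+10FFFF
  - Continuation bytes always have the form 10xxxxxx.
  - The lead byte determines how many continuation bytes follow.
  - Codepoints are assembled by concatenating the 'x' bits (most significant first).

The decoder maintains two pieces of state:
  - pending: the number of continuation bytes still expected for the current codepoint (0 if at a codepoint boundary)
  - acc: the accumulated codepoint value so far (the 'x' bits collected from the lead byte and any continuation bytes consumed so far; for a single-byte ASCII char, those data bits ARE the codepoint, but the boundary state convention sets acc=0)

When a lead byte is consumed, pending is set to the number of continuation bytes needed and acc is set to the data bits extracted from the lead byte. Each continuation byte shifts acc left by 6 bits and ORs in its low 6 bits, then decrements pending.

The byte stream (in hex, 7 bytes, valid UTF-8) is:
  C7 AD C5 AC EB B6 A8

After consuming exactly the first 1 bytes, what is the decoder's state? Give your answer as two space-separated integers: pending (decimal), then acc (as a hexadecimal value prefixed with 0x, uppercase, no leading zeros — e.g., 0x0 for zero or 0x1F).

Byte[0]=C7: 2-byte lead. pending=1, acc=0x7

Answer: 1 0x7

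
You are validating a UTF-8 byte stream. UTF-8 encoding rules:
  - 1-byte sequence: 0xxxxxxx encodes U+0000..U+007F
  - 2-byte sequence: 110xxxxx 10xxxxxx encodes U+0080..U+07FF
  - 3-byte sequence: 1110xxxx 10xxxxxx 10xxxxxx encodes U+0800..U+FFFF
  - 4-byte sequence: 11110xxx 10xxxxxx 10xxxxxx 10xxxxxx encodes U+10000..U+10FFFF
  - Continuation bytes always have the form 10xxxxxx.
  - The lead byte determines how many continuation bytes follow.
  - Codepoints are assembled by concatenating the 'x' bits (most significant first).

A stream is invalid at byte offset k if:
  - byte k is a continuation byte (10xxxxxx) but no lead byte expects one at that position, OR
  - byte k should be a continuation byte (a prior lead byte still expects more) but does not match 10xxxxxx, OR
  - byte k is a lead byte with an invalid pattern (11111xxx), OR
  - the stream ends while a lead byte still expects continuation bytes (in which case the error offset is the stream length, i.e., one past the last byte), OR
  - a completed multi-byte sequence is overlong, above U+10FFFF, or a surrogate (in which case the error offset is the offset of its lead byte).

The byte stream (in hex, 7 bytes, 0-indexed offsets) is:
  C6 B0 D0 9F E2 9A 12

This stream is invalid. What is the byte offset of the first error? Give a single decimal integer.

Byte[0]=C6: 2-byte lead, need 1 cont bytes. acc=0x6
Byte[1]=B0: continuation. acc=(acc<<6)|0x30=0x1B0
Completed: cp=U+01B0 (starts at byte 0)
Byte[2]=D0: 2-byte lead, need 1 cont bytes. acc=0x10
Byte[3]=9F: continuation. acc=(acc<<6)|0x1F=0x41F
Completed: cp=U+041F (starts at byte 2)
Byte[4]=E2: 3-byte lead, need 2 cont bytes. acc=0x2
Byte[5]=9A: continuation. acc=(acc<<6)|0x1A=0x9A
Byte[6]=12: expected 10xxxxxx continuation. INVALID

Answer: 6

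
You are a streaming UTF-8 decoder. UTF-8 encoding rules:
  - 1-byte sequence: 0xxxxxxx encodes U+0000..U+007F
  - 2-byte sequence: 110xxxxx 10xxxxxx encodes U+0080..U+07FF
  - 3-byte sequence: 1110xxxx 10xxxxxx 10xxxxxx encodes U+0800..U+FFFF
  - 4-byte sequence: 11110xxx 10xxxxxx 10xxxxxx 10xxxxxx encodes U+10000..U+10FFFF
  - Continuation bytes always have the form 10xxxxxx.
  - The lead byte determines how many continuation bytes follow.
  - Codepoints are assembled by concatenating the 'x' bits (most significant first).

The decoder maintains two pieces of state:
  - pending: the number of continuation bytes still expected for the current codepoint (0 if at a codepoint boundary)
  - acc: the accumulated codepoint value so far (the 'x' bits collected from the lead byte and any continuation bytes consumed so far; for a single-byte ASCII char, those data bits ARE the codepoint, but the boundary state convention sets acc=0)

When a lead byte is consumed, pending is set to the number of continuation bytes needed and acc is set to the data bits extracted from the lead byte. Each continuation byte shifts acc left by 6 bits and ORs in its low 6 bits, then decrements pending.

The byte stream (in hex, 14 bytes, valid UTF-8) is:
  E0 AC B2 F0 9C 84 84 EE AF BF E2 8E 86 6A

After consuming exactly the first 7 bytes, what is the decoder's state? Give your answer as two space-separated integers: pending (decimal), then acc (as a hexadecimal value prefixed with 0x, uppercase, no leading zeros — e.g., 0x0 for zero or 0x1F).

Answer: 0 0x1C104

Derivation:
Byte[0]=E0: 3-byte lead. pending=2, acc=0x0
Byte[1]=AC: continuation. acc=(acc<<6)|0x2C=0x2C, pending=1
Byte[2]=B2: continuation. acc=(acc<<6)|0x32=0xB32, pending=0
Byte[3]=F0: 4-byte lead. pending=3, acc=0x0
Byte[4]=9C: continuation. acc=(acc<<6)|0x1C=0x1C, pending=2
Byte[5]=84: continuation. acc=(acc<<6)|0x04=0x704, pending=1
Byte[6]=84: continuation. acc=(acc<<6)|0x04=0x1C104, pending=0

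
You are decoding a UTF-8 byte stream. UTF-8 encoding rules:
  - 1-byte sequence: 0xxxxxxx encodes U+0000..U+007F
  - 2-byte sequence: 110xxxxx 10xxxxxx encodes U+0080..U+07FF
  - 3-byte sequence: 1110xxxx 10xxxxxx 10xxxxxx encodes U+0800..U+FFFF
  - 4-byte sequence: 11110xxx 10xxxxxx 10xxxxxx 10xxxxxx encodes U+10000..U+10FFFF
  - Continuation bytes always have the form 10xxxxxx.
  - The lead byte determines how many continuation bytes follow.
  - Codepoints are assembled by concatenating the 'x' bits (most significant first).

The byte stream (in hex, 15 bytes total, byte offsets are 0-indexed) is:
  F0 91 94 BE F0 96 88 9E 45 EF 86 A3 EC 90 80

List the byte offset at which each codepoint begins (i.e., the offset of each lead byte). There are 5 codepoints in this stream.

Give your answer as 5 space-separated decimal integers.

Byte[0]=F0: 4-byte lead, need 3 cont bytes. acc=0x0
Byte[1]=91: continuation. acc=(acc<<6)|0x11=0x11
Byte[2]=94: continuation. acc=(acc<<6)|0x14=0x454
Byte[3]=BE: continuation. acc=(acc<<6)|0x3E=0x1153E
Completed: cp=U+1153E (starts at byte 0)
Byte[4]=F0: 4-byte lead, need 3 cont bytes. acc=0x0
Byte[5]=96: continuation. acc=(acc<<6)|0x16=0x16
Byte[6]=88: continuation. acc=(acc<<6)|0x08=0x588
Byte[7]=9E: continuation. acc=(acc<<6)|0x1E=0x1621E
Completed: cp=U+1621E (starts at byte 4)
Byte[8]=45: 1-byte ASCII. cp=U+0045
Byte[9]=EF: 3-byte lead, need 2 cont bytes. acc=0xF
Byte[10]=86: continuation. acc=(acc<<6)|0x06=0x3C6
Byte[11]=A3: continuation. acc=(acc<<6)|0x23=0xF1A3
Completed: cp=U+F1A3 (starts at byte 9)
Byte[12]=EC: 3-byte lead, need 2 cont bytes. acc=0xC
Byte[13]=90: continuation. acc=(acc<<6)|0x10=0x310
Byte[14]=80: continuation. acc=(acc<<6)|0x00=0xC400
Completed: cp=U+C400 (starts at byte 12)

Answer: 0 4 8 9 12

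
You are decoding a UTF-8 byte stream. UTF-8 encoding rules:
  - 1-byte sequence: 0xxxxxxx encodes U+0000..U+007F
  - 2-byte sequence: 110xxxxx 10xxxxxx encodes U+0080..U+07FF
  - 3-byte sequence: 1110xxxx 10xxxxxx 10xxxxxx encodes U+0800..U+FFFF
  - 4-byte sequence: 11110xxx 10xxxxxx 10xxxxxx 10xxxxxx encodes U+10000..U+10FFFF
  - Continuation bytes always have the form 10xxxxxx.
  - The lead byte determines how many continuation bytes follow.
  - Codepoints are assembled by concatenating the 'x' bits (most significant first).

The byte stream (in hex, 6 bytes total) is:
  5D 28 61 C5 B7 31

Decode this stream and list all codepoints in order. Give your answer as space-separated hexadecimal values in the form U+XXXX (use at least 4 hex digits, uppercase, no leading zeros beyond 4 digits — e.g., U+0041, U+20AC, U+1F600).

Answer: U+005D U+0028 U+0061 U+0177 U+0031

Derivation:
Byte[0]=5D: 1-byte ASCII. cp=U+005D
Byte[1]=28: 1-byte ASCII. cp=U+0028
Byte[2]=61: 1-byte ASCII. cp=U+0061
Byte[3]=C5: 2-byte lead, need 1 cont bytes. acc=0x5
Byte[4]=B7: continuation. acc=(acc<<6)|0x37=0x177
Completed: cp=U+0177 (starts at byte 3)
Byte[5]=31: 1-byte ASCII. cp=U+0031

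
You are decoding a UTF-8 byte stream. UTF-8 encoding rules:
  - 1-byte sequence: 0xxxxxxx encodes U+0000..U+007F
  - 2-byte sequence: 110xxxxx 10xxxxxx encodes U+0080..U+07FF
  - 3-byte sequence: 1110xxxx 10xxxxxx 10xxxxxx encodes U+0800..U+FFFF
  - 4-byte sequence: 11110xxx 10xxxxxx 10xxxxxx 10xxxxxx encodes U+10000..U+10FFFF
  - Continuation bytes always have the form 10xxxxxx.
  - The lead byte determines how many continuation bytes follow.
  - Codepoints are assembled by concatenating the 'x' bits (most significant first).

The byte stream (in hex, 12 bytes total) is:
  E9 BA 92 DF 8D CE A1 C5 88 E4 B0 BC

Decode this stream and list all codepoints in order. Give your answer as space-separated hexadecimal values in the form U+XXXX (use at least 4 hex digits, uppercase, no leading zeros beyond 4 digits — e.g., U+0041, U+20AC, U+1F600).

Byte[0]=E9: 3-byte lead, need 2 cont bytes. acc=0x9
Byte[1]=BA: continuation. acc=(acc<<6)|0x3A=0x27A
Byte[2]=92: continuation. acc=(acc<<6)|0x12=0x9E92
Completed: cp=U+9E92 (starts at byte 0)
Byte[3]=DF: 2-byte lead, need 1 cont bytes. acc=0x1F
Byte[4]=8D: continuation. acc=(acc<<6)|0x0D=0x7CD
Completed: cp=U+07CD (starts at byte 3)
Byte[5]=CE: 2-byte lead, need 1 cont bytes. acc=0xE
Byte[6]=A1: continuation. acc=(acc<<6)|0x21=0x3A1
Completed: cp=U+03A1 (starts at byte 5)
Byte[7]=C5: 2-byte lead, need 1 cont bytes. acc=0x5
Byte[8]=88: continuation. acc=(acc<<6)|0x08=0x148
Completed: cp=U+0148 (starts at byte 7)
Byte[9]=E4: 3-byte lead, need 2 cont bytes. acc=0x4
Byte[10]=B0: continuation. acc=(acc<<6)|0x30=0x130
Byte[11]=BC: continuation. acc=(acc<<6)|0x3C=0x4C3C
Completed: cp=U+4C3C (starts at byte 9)

Answer: U+9E92 U+07CD U+03A1 U+0148 U+4C3C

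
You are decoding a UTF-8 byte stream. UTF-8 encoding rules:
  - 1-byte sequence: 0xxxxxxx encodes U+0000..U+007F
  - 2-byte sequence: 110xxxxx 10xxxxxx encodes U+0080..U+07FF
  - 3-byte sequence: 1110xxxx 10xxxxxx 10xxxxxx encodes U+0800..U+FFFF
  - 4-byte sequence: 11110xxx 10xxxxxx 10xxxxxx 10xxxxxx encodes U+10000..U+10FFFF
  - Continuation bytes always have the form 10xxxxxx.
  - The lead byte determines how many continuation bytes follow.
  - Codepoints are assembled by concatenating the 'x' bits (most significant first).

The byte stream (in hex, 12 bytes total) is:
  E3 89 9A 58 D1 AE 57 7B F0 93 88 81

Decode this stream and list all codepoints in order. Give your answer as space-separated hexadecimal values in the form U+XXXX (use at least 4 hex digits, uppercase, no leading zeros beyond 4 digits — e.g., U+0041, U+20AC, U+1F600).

Answer: U+325A U+0058 U+046E U+0057 U+007B U+13201

Derivation:
Byte[0]=E3: 3-byte lead, need 2 cont bytes. acc=0x3
Byte[1]=89: continuation. acc=(acc<<6)|0x09=0xC9
Byte[2]=9A: continuation. acc=(acc<<6)|0x1A=0x325A
Completed: cp=U+325A (starts at byte 0)
Byte[3]=58: 1-byte ASCII. cp=U+0058
Byte[4]=D1: 2-byte lead, need 1 cont bytes. acc=0x11
Byte[5]=AE: continuation. acc=(acc<<6)|0x2E=0x46E
Completed: cp=U+046E (starts at byte 4)
Byte[6]=57: 1-byte ASCII. cp=U+0057
Byte[7]=7B: 1-byte ASCII. cp=U+007B
Byte[8]=F0: 4-byte lead, need 3 cont bytes. acc=0x0
Byte[9]=93: continuation. acc=(acc<<6)|0x13=0x13
Byte[10]=88: continuation. acc=(acc<<6)|0x08=0x4C8
Byte[11]=81: continuation. acc=(acc<<6)|0x01=0x13201
Completed: cp=U+13201 (starts at byte 8)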